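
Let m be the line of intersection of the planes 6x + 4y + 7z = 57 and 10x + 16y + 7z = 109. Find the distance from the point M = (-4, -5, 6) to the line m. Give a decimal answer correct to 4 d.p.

10.1207

Direction of m: (6, 4, 7) × (10, 16, 7) = (-84, 28, 56).
A point on m: solving the two plane equations with x = 7 gives (7, 2, 1).
Taking (7, 2, 1) on m with direction v = (-84, 28, 56): w = M − (7, 2, 1) = (-11, -7, 5), and w × v = (-532, 196, -896).
Distance = |w × v| / |v| = √1124256 / √10976 ≈ 10.1207.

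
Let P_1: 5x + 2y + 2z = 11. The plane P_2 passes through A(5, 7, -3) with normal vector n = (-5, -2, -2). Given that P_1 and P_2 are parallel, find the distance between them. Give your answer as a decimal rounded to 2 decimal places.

P_2: n·r = n·A gives -5x - 2y - 2z = -33.
Rescale P_2 by 1/(-1): 5x + 2y + 2z = 33. Then distance = |11 − 33| / √33 ≈ 3.83.

3.83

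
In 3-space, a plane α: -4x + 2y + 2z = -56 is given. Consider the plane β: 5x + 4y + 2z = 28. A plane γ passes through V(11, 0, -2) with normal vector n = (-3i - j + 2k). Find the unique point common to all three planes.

γ: n·r = n·V gives -3x - y + 2z = -37.
Solving the 3×3 linear system -4x + 2y + 2z = -56, 5x + 4y + 2z = 28, -3x - y + 2z = -37 (e.g. by elimination or Cramer's rule, determinant = -58) gives (10, -3, -5).

(10, -3, -5)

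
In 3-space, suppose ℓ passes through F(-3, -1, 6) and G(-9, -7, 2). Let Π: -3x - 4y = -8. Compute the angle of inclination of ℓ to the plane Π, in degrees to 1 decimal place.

63.6

A direction vector for ℓ is G − F = (-6, -6, -4).
sin θ = |n·v| / (|n||v|) = |42| / (√25 · √88) = 0.89544.
θ ≈ 63.6°.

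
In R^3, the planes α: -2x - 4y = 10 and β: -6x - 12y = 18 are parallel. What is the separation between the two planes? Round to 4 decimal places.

Rescale β by 1/3: -2x - 4y = 6. Then distance = |10 − 6| / √20 ≈ 0.8944.

0.8944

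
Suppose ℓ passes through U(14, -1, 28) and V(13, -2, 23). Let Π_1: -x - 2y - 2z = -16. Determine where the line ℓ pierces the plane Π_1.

(10, -5, 8)

A direction vector for ℓ is V − U = (-1, -1, -5).
Substitute r = (14, -1, 28) + t(-1, -1, -5) into the plane: -68 + 13t = -16, so t = 4.
Intersection: (14, -1, 28) + 4·(-1, -1, -5) = (10, -5, 8).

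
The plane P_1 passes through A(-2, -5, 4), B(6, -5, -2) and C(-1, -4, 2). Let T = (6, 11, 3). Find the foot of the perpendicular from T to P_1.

AB = (8, 0, -6), AC = (1, 1, -2); a normal to P_1 is AB × AC = (6, 10, 8).
Using A: P_1 has equation 6x + 10y + 8z = -30.
Foot = T − λn with λ = (n·T − d)/|n|² = (170 − (-30))/200 = 1.
Foot = (6, 11, 3) − 1·(6, 10, 8) = (0, 1, -5).

(0, 1, -5)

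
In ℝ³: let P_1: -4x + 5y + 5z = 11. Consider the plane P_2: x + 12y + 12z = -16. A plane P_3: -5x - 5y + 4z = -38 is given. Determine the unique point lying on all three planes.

Solving the 3×3 linear system -4x + 5y + 5z = 11, x + 12y + 12z = -16, -5x - 5y + 4z = -38 (e.g. by elimination or Cramer's rule, determinant = -477) gives (-4, 6, -7).

(-4, 6, -7)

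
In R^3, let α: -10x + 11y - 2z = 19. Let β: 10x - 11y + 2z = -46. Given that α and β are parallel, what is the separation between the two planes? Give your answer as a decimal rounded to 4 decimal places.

Rescale β by 1/(-1): -10x + 11y - 2z = 46. Then distance = |19 − 46| / √225 ≈ 1.8000.

1.8000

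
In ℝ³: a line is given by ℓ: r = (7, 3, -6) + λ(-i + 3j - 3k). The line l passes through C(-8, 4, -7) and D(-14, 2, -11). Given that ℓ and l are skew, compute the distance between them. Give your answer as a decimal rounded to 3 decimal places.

8.704

A direction vector for l is D − C = (-6, -2, -4).
Common perpendicular direction n = (-1, 3, -3) × (-6, -2, -4) = (-18, 14, 20).
With w = (-8, 4, -7) − (7, 3, -6) = (-15, 1, -1), w · n = 264.
Distance = |w · n| / |n| = |264| / √920 ≈ 8.704.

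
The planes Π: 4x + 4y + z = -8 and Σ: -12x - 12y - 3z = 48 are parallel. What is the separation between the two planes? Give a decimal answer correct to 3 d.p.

1.393

Rescale Σ by 1/(-3): 4x + 4y + z = -16. Then distance = |-8 − (-16)| / √33 ≈ 1.393.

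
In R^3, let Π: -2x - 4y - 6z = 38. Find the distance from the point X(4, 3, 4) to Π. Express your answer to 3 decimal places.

n·X − d = (-2)·(4) + (-4)·(3) + (-6)·(4) − 38 = -82; |n| = √56.
Distance = |-82| / √56 = 82/√56 ≈ 10.958.

10.958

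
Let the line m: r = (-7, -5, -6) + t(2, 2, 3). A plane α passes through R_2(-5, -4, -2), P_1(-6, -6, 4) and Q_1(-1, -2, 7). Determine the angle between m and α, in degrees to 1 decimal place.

R_2P_1 = (-1, -2, 6), R_2Q_1 = (4, 2, 9); a normal to α is R_2P_1 × R_2Q_1 = (-30, 33, 6).
Using R_2: α has equation -30x + 33y + 6z = 6.
sin θ = |n·v| / (|n||v|) = |24| / (√2025 · √17) = 0.12935.
θ ≈ 7.4°.

7.4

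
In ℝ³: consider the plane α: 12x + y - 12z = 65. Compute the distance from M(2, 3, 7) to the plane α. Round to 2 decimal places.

7.18

n·M − d = (12)·(2) + (1)·(3) + (-12)·(7) − 65 = -122; |n| = √289.
Distance = |-122| / √289 = 122/√289 ≈ 7.18.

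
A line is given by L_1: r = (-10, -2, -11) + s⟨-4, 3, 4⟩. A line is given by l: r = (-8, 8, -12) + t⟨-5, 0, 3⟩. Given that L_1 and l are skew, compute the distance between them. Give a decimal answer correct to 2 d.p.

4.00

Common perpendicular direction n = (-4, 3, 4) × (-5, 0, 3) = (9, -8, 15).
With w = (-8, 8, -12) − (-10, -2, -11) = (2, 10, -1), w · n = -77.
Distance = |w · n| / |n| = |-77| / √370 ≈ 4.00.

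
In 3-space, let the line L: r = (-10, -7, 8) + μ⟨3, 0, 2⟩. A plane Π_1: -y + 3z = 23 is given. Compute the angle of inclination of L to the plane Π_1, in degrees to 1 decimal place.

31.8

sin θ = |n·v| / (|n||v|) = |6| / (√10 · √13) = 0.52623.
θ ≈ 31.8°.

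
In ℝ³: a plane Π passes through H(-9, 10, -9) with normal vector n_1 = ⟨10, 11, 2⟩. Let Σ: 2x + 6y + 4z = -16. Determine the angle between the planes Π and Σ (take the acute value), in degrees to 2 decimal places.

Π: n_1·r = n_1·H gives 10x + 11y + 2z = 2.
cos θ = |n₁·n₂| / (|n₁||n₂|) = |94| / (√225 · √56).
θ = arccos(0.83742) ≈ 33.13°.

33.13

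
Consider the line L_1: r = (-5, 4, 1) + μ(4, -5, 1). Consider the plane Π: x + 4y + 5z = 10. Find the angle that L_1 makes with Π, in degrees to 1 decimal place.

sin θ = |n·v| / (|n||v|) = |-11| / (√42 · √42) = 0.26190.
θ ≈ 15.2°.

15.2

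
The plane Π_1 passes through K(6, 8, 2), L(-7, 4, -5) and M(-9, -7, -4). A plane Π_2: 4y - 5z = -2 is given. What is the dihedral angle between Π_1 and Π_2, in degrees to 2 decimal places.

KL = (-13, -4, -7), KM = (-15, -15, -6); a normal to Π_1 is KL × KM = (-81, 27, 135).
Using K: Π_1 has equation -81x + 27y + 135z = 0.
cos θ = |n₁·n₂| / (|n₁||n₂|) = |-567| / (√25515 · √41).
θ = arccos(0.55436) ≈ 56.33°.

56.33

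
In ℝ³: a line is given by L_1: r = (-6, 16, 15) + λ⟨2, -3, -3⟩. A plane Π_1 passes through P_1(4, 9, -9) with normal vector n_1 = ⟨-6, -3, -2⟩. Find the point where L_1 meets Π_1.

(0, 7, 6)

Π_1: n_1·r = n_1·P_1 gives -6x - 3y - 2z = -33.
Substitute r = (-6, 16, 15) + t(2, -3, -3) into the plane: -42 + 3t = -33, so t = 3.
Intersection: (-6, 16, 15) + 3·(2, -3, -3) = (0, 7, 6).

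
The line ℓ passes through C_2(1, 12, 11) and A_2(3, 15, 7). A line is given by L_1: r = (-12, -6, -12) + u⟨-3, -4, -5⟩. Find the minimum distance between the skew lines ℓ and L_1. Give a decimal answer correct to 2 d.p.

0.42

A direction vector for ℓ is A_2 − C_2 = (2, 3, -4).
Common perpendicular direction n = (2, 3, -4) × (-3, -4, -5) = (-31, 22, 1).
With w = (-12, -6, -12) − (1, 12, 11) = (-13, -18, -23), w · n = -16.
Distance = |w · n| / |n| = |-16| / √1446 ≈ 0.42.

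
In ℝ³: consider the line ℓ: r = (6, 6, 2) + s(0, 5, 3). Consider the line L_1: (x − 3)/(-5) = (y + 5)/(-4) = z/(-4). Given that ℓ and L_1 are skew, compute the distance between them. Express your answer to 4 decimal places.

L_1 has direction (-5, -4, -4) through (3, -5, 0).
Common perpendicular direction n = (0, 5, 3) × (-5, -4, -4) = (-8, -15, 25).
With w = (3, -5, 0) − (6, 6, 2) = (-3, -11, -2), w · n = 139.
Distance = |w · n| / |n| = |139| / √914 ≈ 4.5977.

4.5977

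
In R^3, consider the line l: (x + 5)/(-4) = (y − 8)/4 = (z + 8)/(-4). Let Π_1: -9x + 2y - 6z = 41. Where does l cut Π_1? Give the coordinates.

l has direction (-4, 4, -4) through (-5, 8, -8).
Substitute r = (-5, 8, -8) + t(-4, 4, -4) into the plane: 109 + 68t = 41, so t = -1.
Intersection: (-5, 8, -8) + (-1)·(-4, 4, -4) = (-1, 4, -4).

(-1, 4, -4)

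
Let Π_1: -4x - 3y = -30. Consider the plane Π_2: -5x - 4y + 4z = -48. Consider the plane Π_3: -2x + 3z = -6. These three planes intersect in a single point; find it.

Solving the 3×3 linear system -4x - 3y = -30, -5x - 4y + 4z = -48, -2x + 3z = -6 (e.g. by elimination or Cramer's rule, determinant = 27) gives (0, 10, -2).

(0, 10, -2)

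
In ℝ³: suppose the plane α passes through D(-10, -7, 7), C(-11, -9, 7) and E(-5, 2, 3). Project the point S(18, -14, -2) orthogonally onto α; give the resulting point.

(-6, -2, -5)

DC = (-1, -2, 0), DE = (5, 9, -4); a normal to α is DC × DE = (8, -4, 1).
Using D: α has equation 8x - 4y + z = -45.
Foot = S − λn with λ = (n·S − d)/|n|² = (198 − (-45))/81 = 3.
Foot = (18, -14, -2) − 3·(8, -4, 1) = (-6, -2, -5).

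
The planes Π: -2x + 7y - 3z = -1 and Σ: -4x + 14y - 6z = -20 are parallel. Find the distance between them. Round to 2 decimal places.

1.14

Rescale Σ by 1/2: -2x + 7y - 3z = -10. Then distance = |-1 − (-10)| / √62 ≈ 1.14.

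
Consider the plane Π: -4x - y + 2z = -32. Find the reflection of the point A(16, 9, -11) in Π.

(-8, 3, 1)

λ = (n·A − d)/|n|² = (-95 − (-32))/21 = -3.
Reflection = A − 2λn = (16, 9, -11) − (-6)·(-4, -1, 2) = (-8, 3, 1).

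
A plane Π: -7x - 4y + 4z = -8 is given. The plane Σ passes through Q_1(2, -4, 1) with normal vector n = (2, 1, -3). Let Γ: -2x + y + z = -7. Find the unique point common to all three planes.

Σ: n·r = n·Q_1 gives 2x + y - 3z = -3.
Solving the 3×3 linear system -7x - 4y + 4z = -8, 2x + y - 3z = -3, -2x + y + z = -7 (e.g. by elimination or Cramer's rule, determinant = -28) gives (4, -2, 3).

(4, -2, 3)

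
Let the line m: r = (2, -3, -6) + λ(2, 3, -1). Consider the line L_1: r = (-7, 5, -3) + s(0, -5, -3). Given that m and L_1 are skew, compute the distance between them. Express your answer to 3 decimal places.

7.903

Common perpendicular direction n = (2, 3, -1) × (0, -5, -3) = (-14, 6, -10).
With w = (-7, 5, -3) − (2, -3, -6) = (-9, 8, 3), w · n = 144.
Distance = |w · n| / |n| = |144| / √332 ≈ 7.903.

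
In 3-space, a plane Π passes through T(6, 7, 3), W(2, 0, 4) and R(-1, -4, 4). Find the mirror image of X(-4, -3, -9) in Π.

TW = (-4, -7, 1), TR = (-7, -11, 1); a normal to Π is TW × TR = (4, -3, -5).
Using T: Π has equation 4x - 3y - 5z = -12.
λ = (n·X − d)/|n|² = (38 − (-12))/50 = 1.
Reflection = X − 2λn = (-4, -3, -9) − 2·(4, -3, -5) = (-12, 3, 1).

(-12, 3, 1)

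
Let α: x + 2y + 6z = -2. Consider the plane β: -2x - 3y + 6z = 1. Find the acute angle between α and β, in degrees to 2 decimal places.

51.34

cos θ = |n₁·n₂| / (|n₁||n₂|) = |28| / (√41 · √49).
θ = arccos(0.62470) ≈ 51.34°.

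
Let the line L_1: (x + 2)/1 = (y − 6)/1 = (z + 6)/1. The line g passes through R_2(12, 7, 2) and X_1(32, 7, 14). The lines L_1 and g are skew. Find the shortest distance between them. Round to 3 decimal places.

0.649

L_1 has direction (1, 1, 1) through (-2, 6, -6).
A direction vector for g is X_1 − R_2 = (20, 0, 12).
Common perpendicular direction n = (1, 1, 1) × (20, 0, 12) = (12, 8, -20).
With w = (12, 7, 2) − (-2, 6, -6) = (14, 1, 8), w · n = 16.
Distance = |w · n| / |n| = |16| / √608 ≈ 0.649.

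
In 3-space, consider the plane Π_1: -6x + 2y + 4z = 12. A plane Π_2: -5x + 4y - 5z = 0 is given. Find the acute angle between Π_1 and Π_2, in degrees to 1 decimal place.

cos θ = |n₁·n₂| / (|n₁||n₂|) = |18| / (√56 · √66).
θ = arccos(0.29608) ≈ 72.8°.

72.8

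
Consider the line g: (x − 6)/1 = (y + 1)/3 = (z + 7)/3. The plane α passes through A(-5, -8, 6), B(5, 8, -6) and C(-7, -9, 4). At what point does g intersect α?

g has direction (1, 3, 3) through (6, -1, -7).
AB = (10, 16, -12), AC = (-2, -1, -2); a normal to α is AB × AC = (-44, 44, 22).
Using A: α has equation -44x + 44y + 22z = 0.
Substitute r = (6, -1, -7) + t(1, 3, 3) into the plane: -462 + 154t = 0, so t = 3.
Intersection: (6, -1, -7) + 3·(1, 3, 3) = (9, 8, 2).

(9, 8, 2)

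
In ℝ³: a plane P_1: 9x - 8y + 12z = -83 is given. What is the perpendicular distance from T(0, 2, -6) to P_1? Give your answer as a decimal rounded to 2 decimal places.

0.29

n·T − d = (9)·(0) + (-8)·(2) + (12)·(-6) − (-83) = -5; |n| = √289.
Distance = |-5| / √289 = 5/√289 ≈ 0.29.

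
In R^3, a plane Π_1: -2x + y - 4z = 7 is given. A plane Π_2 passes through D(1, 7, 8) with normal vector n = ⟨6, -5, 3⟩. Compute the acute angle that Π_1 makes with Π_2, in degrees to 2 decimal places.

Π_2: n·r = n·D gives 6x - 5y + 3z = -5.
cos θ = |n₁·n₂| / (|n₁||n₂|) = |-29| / (√21 · √70).
θ = arccos(0.75638) ≈ 40.85°.

40.85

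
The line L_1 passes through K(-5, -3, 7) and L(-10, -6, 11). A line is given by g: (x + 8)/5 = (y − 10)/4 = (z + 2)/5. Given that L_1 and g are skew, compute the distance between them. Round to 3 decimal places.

A direction vector for L_1 is L − K = (-5, -3, 4).
g has direction (5, 4, 5) through (-8, 10, -2).
Common perpendicular direction n = (-5, -3, 4) × (5, 4, 5) = (-31, 45, -5).
With w = (-8, 10, -2) − (-5, -3, 7) = (-3, 13, -9), w · n = 723.
Distance = |w · n| / |n| = |723| / √3011 ≈ 13.176.

13.176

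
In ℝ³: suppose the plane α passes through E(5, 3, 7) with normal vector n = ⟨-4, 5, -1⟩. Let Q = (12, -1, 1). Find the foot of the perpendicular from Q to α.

α: n·r = n·E gives -4x + 5y - z = -12.
Foot = Q − λn with λ = (n·Q − d)/|n|² = (-54 − (-12))/42 = -1.
Foot = (12, -1, 1) − (-1)·(-4, 5, -1) = (8, 4, 0).

(8, 4, 0)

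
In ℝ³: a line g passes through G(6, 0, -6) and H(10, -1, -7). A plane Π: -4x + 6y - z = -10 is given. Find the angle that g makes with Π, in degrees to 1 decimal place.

A direction vector for g is H − G = (4, -1, -1).
sin θ = |n·v| / (|n||v|) = |-21| / (√53 · √18) = 0.67990.
θ ≈ 42.8°.

42.8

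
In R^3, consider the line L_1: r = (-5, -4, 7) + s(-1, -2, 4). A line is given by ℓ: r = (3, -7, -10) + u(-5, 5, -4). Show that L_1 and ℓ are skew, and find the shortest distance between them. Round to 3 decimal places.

7.514

Common perpendicular direction n = (-1, -2, 4) × (-5, 5, -4) = (-12, -24, -15).
With w = (3, -7, -10) − (-5, -4, 7) = (8, -3, -17), w · n = 231.
Since n ≠ 0 the lines are not parallel, and w · n = 231 ≠ 0 so they do not intersect; hence they are skew.
Distance = |w · n| / |n| = |231| / √945 ≈ 7.514.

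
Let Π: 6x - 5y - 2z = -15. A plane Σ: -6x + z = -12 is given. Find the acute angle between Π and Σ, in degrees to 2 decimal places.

39.21

cos θ = |n₁·n₂| / (|n₁||n₂|) = |-38| / (√65 · √37).
θ = arccos(0.77487) ≈ 39.21°.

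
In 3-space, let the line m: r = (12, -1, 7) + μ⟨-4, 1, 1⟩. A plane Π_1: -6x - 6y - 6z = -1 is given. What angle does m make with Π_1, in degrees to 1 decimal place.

sin θ = |n·v| / (|n||v|) = |12| / (√108 · √18) = 0.27217.
θ ≈ 15.8°.

15.8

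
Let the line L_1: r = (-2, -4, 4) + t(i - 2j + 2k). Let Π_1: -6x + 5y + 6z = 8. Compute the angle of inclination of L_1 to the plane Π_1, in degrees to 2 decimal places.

sin θ = |n·v| / (|n||v|) = |-4| / (√97 · √9) = 0.13538.
θ ≈ 7.78°.

7.78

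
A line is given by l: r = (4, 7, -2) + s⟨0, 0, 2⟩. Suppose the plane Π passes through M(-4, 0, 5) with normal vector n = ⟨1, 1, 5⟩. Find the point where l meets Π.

Π: n·r = n·M gives x + y + 5z = 21.
Substitute r = (4, 7, -2) + t(0, 0, 2) into the plane: 1 + 10t = 21, so t = 2.
Intersection: (4, 7, -2) + 2·(0, 0, 2) = (4, 7, 2).

(4, 7, 2)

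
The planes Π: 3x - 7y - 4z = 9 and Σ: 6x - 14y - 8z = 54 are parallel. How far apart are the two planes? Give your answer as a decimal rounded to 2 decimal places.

Rescale Σ by 1/2: 3x - 7y - 4z = 27. Then distance = |9 − 27| / √74 ≈ 2.09.

2.09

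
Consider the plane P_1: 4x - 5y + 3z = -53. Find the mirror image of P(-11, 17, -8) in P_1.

λ = (n·P − d)/|n|² = (-153 − (-53))/50 = -2.
Reflection = P − 2λn = (-11, 17, -8) − (-4)·(4, -5, 3) = (5, -3, 4).

(5, -3, 4)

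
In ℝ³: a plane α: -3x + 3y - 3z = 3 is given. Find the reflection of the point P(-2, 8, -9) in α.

λ = (n·P − d)/|n|² = (57 − 3)/27 = 2.
Reflection = P − 2λn = (-2, 8, -9) − 4·(-3, 3, -3) = (10, -4, 3).

(10, -4, 3)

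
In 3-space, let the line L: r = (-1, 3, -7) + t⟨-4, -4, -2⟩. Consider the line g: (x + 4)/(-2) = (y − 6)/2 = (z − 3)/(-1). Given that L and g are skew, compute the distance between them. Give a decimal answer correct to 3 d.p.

g has direction (-2, 2, -1) through (-4, 6, 3).
Common perpendicular direction n = (-4, -4, -2) × (-2, 2, -1) = (8, 0, -16).
With w = (-4, 6, 3) − (-1, 3, -7) = (-3, 3, 10), w · n = -184.
Distance = |w · n| / |n| = |-184| / √320 ≈ 10.286.

10.286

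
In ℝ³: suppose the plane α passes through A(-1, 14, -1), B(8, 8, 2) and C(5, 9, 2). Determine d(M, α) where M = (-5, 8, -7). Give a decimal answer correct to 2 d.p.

9.18

AB = (9, -6, 3), AC = (6, -5, 3); a normal to α is AB × AC = (-3, -9, -9).
Using A: α has equation -3x - 9y - 9z = -114.
n·M − d = (-3)·(-5) + (-9)·(8) + (-9)·(-7) − (-114) = 120; |n| = √171.
Distance = |120| / √171 = 120/√171 ≈ 9.18.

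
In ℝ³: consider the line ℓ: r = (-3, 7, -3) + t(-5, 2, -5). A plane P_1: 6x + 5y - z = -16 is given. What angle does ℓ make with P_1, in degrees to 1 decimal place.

15.0

sin θ = |n·v| / (|n||v|) = |-15| / (√62 · √54) = 0.25924.
θ ≈ 15.0°.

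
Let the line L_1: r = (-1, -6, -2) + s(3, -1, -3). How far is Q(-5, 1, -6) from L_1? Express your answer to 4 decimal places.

Taking (-1, -6, -2) on L_1 with direction v = (3, -1, -3): w = Q − (-1, -6, -2) = (-4, 7, -4), and w × v = (-25, -24, -17).
Distance = |w × v| / |v| = √1490 / √19 ≈ 8.8556.

8.8556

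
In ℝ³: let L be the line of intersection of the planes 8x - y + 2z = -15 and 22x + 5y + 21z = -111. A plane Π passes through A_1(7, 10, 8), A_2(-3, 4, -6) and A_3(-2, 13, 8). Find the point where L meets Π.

(0, 3, -6)

Direction of L: (8, -1, 2) × (22, 5, 21) = (-31, -124, 62).
A point on L: solving the two plane equations with x = -3 gives (-3, -9, 0).
A_1A_2 = (-10, -6, -14), A_1A_3 = (-9, 3, 0); a normal to Π is A_1A_2 × A_1A_3 = (42, 126, -84).
Using A_1: Π has equation 42x + 126y - 84z = 882.
Substitute r = (-3, -9, 0) + t(-31, -124, 62) into the plane: -1260 + (-22134)t = 882, so t = -3/31.
Intersection: (-3, -9, 0) + (-3/31)·(-31, -124, 62) = (0, 3, -6).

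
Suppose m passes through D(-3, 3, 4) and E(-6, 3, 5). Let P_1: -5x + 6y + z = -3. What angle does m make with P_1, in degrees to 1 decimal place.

40.0

A direction vector for m is E − D = (-3, 0, 1).
sin θ = |n·v| / (|n||v|) = |16| / (√62 · √10) = 0.64258.
θ ≈ 40.0°.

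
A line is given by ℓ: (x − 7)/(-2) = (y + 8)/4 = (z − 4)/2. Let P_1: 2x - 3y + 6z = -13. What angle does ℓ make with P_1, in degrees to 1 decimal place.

ℓ has direction (-2, 4, 2) through (7, -8, 4).
sin θ = |n·v| / (|n||v|) = |-4| / (√49 · √24) = 0.11664.
θ ≈ 6.7°.

6.7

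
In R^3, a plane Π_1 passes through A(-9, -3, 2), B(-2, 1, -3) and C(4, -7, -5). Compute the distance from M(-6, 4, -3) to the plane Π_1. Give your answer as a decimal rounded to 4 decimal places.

AB = (7, 4, -5), AC = (13, -4, -7); a normal to Π_1 is AB × AC = (-48, -16, -80).
Using A: Π_1 has equation -48x - 16y - 80z = 320.
n·M − d = (-48)·(-6) + (-16)·(4) + (-80)·(-3) − 320 = 144; |n| = √8960.
Distance = |144| / √8960 = 144/√8960 ≈ 1.5213.

1.5213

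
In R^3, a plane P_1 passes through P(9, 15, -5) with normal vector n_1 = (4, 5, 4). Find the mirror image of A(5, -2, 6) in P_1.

P_1: n_1·r = n_1·P gives 4x + 5y + 4z = 91.
λ = (n·A − d)/|n|² = (34 − 91)/57 = -1.
Reflection = A − 2λn = (5, -2, 6) − (-2)·(4, 5, 4) = (13, 8, 14).

(13, 8, 14)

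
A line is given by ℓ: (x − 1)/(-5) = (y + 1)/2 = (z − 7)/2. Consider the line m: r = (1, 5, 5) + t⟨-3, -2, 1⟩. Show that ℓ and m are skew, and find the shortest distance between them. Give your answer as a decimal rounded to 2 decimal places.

ℓ has direction (-5, 2, 2) through (1, -1, 7).
Common perpendicular direction n = (-5, 2, 2) × (-3, -2, 1) = (6, -1, 16).
With w = (1, 5, 5) − (1, -1, 7) = (0, 6, -2), w · n = -38.
Since n ≠ 0 the lines are not parallel, and w · n = -38 ≠ 0 so they do not intersect; hence they are skew.
Distance = |w · n| / |n| = |-38| / √293 ≈ 2.22.

2.22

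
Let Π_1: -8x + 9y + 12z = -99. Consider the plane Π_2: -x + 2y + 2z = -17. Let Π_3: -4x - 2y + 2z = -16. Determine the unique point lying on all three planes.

Solving the 3×3 linear system -8x + 9y + 12z = -99, -x + 2y + 2z = -17, -4x - 2y + 2z = -16 (e.g. by elimination or Cramer's rule, determinant = 2) gives (9, -7, 3).

(9, -7, 3)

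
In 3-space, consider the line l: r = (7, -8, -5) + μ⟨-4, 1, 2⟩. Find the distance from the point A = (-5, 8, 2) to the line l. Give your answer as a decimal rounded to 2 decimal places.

Taking (7, -8, -5) on l with direction v = (-4, 1, 2): w = A − (7, -8, -5) = (-12, 16, 7), and w × v = (25, -4, 52).
Distance = |w × v| / |v| = √3345 / √21 ≈ 12.62.

12.62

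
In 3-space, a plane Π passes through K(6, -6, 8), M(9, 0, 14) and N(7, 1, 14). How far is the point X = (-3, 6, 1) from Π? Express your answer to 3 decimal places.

9.690

KM = (3, 6, 6), KN = (1, 7, 6); a normal to Π is KM × KN = (-6, -12, 15).
Using K: Π has equation -6x - 12y + 15z = 156.
n·X − d = (-6)·(-3) + (-12)·(6) + (15)·(1) − 156 = -195; |n| = √405.
Distance = |-195| / √405 = 195/√405 ≈ 9.690.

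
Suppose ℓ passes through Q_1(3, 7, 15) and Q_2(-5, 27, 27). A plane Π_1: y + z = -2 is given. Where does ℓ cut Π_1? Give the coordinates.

(9, -8, 6)

A direction vector for ℓ is Q_2 − Q_1 = (-8, 20, 12).
Substitute r = (3, 7, 15) + t(-8, 20, 12) into the plane: 22 + 32t = -2, so t = -3/4.
Intersection: (3, 7, 15) + (-3/4)·(-8, 20, 12) = (9, -8, 6).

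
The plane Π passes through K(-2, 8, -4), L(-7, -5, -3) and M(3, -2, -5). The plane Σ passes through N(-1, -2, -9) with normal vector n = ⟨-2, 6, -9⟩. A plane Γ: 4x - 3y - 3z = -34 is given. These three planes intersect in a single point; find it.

KL = (-5, -13, 1), KM = (5, -10, -1); a normal to Π is KL × KM = (23, 0, 115).
Using K: Π has equation 23x + 115z = -506.
Σ: n·r = n·N gives -2x + 6y - 9z = 71.
Solving the 3×3 linear system 23x + 115z = -506, -2x + 6y - 9z = 71, 4x - 3y - 3z = -34 (e.g. by elimination or Cramer's rule, determinant = -3105) gives (-7, 5, -3).

(-7, 5, -3)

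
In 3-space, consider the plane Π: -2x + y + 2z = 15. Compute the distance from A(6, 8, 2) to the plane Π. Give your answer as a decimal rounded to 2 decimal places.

5.00

n·A − d = (-2)·(6) + (1)·(8) + (2)·(2) − 15 = -15; |n| = √9.
Distance = |-15| / √9 = 15/√9 ≈ 5.00.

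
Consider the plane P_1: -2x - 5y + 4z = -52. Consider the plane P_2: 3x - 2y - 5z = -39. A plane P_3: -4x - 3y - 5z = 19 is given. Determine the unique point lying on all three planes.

Solving the 3×3 linear system -2x - 5y + 4z = -52, 3x - 2y - 5z = -39, -4x - 3y - 5z = 19 (e.g. by elimination or Cramer's rule, determinant = -233) gives (-10, 12, -3).

(-10, 12, -3)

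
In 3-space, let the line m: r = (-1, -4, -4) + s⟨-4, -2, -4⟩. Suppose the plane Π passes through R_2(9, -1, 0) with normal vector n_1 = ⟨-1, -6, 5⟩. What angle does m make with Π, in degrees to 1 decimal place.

Π: n_1·r = n_1·R_2 gives -x - 6y + 5z = -3.
sin θ = |n·v| / (|n||v|) = |-4| / (√62 · √36) = 0.08467.
θ ≈ 4.9°.

4.9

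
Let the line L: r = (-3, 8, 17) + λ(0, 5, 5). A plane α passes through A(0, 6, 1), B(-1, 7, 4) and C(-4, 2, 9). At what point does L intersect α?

(-3, -7, 2)

AB = (-1, 1, 3), AC = (-4, -4, 8); a normal to α is AB × AC = (20, -4, 8).
Using A: α has equation 20x - 4y + 8z = -16.
Substitute r = (-3, 8, 17) + t(0, 5, 5) into the plane: 44 + 20t = -16, so t = -3.
Intersection: (-3, 8, 17) + (-3)·(0, 5, 5) = (-3, -7, 2).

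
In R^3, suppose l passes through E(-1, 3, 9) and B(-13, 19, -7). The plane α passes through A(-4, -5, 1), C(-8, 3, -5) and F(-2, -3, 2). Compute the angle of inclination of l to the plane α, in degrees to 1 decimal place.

1.1

A direction vector for l is B − E = (-12, 16, -16).
AC = (-4, 8, -6), AF = (2, 2, 1); a normal to α is AC × AF = (20, -8, -24).
Using A: α has equation 20x - 8y - 24z = -64.
sin θ = |n·v| / (|n||v|) = |16| / (√1040 · √656) = 0.01937.
θ ≈ 1.1°.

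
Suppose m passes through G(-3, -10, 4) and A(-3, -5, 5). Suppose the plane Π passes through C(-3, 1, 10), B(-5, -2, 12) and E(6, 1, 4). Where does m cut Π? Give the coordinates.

A direction vector for m is A − G = (0, 5, 1).
CB = (-2, -3, 2), CE = (9, 0, -6); a normal to Π is CB × CE = (18, 6, 27).
Using C: Π has equation 18x + 6y + 27z = 222.
Substitute r = (-3, -10, 4) + t(0, 5, 1) into the plane: -6 + 57t = 222, so t = 4.
Intersection: (-3, -10, 4) + 4·(0, 5, 1) = (-3, 10, 8).

(-3, 10, 8)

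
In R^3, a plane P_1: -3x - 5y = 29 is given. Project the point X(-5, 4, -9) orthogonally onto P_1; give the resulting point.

(-8, -1, -9)

Foot = X − λn with λ = (n·X − d)/|n|² = (-5 − 29)/34 = -1.
Foot = (-5, 4, -9) − (-1)·(-3, -5, 0) = (-8, -1, -9).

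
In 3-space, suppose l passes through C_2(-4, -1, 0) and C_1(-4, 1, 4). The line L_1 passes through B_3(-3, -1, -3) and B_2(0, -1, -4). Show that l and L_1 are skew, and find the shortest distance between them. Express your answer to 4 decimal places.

A direction vector for l is C_1 − C_2 = (0, 2, 4).
A direction vector for L_1 is B_2 − B_3 = (3, 0, -1).
Common perpendicular direction n = (0, 2, 4) × (3, 0, -1) = (-2, 12, -6).
With w = (-3, -1, -3) − (-4, -1, 0) = (1, 0, -3), w · n = 16.
Since n ≠ 0 the lines are not parallel, and w · n = 16 ≠ 0 so they do not intersect; hence they are skew.
Distance = |w · n| / |n| = |16| / √184 ≈ 1.1795.

1.1795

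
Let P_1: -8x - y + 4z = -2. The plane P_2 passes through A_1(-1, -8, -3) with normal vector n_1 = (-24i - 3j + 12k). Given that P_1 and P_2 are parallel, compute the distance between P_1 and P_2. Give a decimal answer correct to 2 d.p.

P_2: n_1·r = n_1·A_1 gives -24x - 3y + 12z = 12.
Rescale P_2 by 1/3: -8x - y + 4z = 4. Then distance = |-2 − 4| / √81 ≈ 0.67.

0.67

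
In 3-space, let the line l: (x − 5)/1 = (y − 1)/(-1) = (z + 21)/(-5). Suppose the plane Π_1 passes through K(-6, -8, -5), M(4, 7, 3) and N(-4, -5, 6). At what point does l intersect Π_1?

l has direction (1, -1, -5) through (5, 1, -21).
KM = (10, 15, 8), KN = (2, 3, 11); a normal to Π_1 is KM × KN = (141, -94, 0).
Using K: Π_1 has equation 141x - 94y = -94.
Substitute r = (5, 1, -21) + t(1, -1, -5) into the plane: 611 + 235t = -94, so t = -3.
Intersection: (5, 1, -21) + (-3)·(1, -1, -5) = (2, 4, -6).

(2, 4, -6)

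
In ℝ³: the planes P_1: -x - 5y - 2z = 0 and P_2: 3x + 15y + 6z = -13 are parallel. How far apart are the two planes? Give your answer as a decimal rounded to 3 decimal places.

Rescale P_2 by 1/(-3): -x - 5y - 2z = 13/3. Then distance = |0 − (13/3)| / √30 ≈ 0.791.

0.791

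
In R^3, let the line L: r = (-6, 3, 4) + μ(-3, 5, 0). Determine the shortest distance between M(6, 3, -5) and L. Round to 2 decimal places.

13.67

Taking (-6, 3, 4) on L with direction v = (-3, 5, 0): w = M − (-6, 3, 4) = (12, 0, -9), and w × v = (45, 27, 60).
Distance = |w × v| / |v| = √6354 / √34 ≈ 13.67.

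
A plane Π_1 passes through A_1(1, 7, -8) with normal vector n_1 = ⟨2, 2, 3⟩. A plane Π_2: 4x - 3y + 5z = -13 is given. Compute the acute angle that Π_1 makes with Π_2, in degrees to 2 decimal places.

54.33

Π_1: n_1·r = n_1·A_1 gives 2x + 2y + 3z = -8.
cos θ = |n₁·n₂| / (|n₁||n₂|) = |17| / (√17 · √50).
θ = arccos(0.58310) ≈ 54.33°.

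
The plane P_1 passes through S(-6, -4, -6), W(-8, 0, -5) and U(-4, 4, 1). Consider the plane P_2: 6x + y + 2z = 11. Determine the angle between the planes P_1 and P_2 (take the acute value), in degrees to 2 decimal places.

SW = (-2, 4, 1), SU = (2, 8, 7); a normal to P_1 is SW × SU = (20, 16, -24).
Using S: P_1 has equation 20x + 16y - 24z = -40.
cos θ = |n₁·n₂| / (|n₁||n₂|) = |88| / (√1232 · √41).
θ = arccos(0.39155) ≈ 66.95°.

66.95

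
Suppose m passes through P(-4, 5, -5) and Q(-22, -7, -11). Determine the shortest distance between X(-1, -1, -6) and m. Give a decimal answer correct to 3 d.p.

A direction vector for m is Q − P = (-18, -12, -6).
Taking (-4, 5, -5) on m with direction v = (-18, -12, -6): w = X − (-4, 5, -5) = (3, -6, -1), and w × v = (24, 36, -144).
Distance = |w × v| / |v| = √22608 / √504 ≈ 6.698.

6.698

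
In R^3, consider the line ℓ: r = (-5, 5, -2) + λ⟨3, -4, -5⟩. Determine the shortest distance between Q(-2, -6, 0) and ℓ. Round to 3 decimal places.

9.850

Taking (-5, 5, -2) on ℓ with direction v = (3, -4, -5): w = Q − (-5, 5, -2) = (3, -11, 2), and w × v = (63, 21, 21).
Distance = |w × v| / |v| = √4851 / √50 ≈ 9.850.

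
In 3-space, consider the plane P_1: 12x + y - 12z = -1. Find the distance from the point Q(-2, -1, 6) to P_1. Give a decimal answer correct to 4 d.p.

5.6471

n·Q − d = (12)·(-2) + (1)·(-1) + (-12)·(6) − (-1) = -96; |n| = √289.
Distance = |-96| / √289 = 96/√289 ≈ 5.6471.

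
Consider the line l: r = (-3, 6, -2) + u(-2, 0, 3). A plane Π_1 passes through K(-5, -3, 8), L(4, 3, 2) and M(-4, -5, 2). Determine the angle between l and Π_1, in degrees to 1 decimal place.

KL = (9, 6, -6), KM = (1, -2, -6); a normal to Π_1 is KL × KM = (-48, 48, -24).
Using K: Π_1 has equation -48x + 48y - 24z = -96.
sin θ = |n·v| / (|n||v|) = |24| / (√5184 · √13) = 0.09245.
θ ≈ 5.3°.

5.3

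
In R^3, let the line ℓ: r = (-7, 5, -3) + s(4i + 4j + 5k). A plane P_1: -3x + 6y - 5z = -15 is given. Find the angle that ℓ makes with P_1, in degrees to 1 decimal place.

11.9

sin θ = |n·v| / (|n||v|) = |-13| / (√70 · √57) = 0.20581.
θ ≈ 11.9°.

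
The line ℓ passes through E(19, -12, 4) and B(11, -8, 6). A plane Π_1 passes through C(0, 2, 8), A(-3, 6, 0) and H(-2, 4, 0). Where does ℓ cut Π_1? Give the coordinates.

(3, -4, 8)

A direction vector for ℓ is B − E = (-8, 4, 2).
CA = (-3, 4, -8), CH = (-2, 2, -8); a normal to Π_1 is CA × CH = (-16, -8, 2).
Using C: Π_1 has equation -16x - 8y + 2z = 0.
Substitute r = (19, -12, 4) + t(-8, 4, 2) into the plane: -200 + 100t = 0, so t = 2.
Intersection: (19, -12, 4) + 2·(-8, 4, 2) = (3, -4, 8).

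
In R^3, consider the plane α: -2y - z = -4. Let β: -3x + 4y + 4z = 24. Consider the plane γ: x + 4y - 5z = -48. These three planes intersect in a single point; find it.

Solving the 3×3 linear system -2y - z = -4, -3x + 4y + 4z = 24, x + 4y - 5z = -48 (e.g. by elimination or Cramer's rule, determinant = 38) gives (0, -2, 8).

(0, -2, 8)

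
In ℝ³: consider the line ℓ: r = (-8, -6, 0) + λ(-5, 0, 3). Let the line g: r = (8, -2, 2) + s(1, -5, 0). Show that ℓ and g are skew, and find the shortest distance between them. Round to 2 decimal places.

Common perpendicular direction n = (-5, 0, 3) × (1, -5, 0) = (15, 3, 25).
With w = (8, -2, 2) − (-8, -6, 0) = (16, 4, 2), w · n = 302.
Since n ≠ 0 the lines are not parallel, and w · n = 302 ≠ 0 so they do not intersect; hence they are skew.
Distance = |w · n| / |n| = |302| / √859 ≈ 10.30.

10.30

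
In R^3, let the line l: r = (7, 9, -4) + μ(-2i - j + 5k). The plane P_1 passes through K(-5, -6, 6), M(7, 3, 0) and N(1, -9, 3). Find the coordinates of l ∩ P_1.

KM = (12, 9, -6), KN = (6, -3, -3); a normal to P_1 is KM × KN = (-45, 0, -90).
Using K: P_1 has equation -45x - 90z = -315.
Substitute r = (7, 9, -4) + t(-2, -1, 5) into the plane: 45 + (-360)t = -315, so t = 1.
Intersection: (7, 9, -4) + 1·(-2, -1, 5) = (5, 8, 1).

(5, 8, 1)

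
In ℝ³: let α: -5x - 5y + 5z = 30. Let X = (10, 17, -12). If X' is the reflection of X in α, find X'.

λ = (n·X − d)/|n|² = (-195 − 30)/75 = -3.
Reflection = X − 2λn = (10, 17, -12) − (-6)·(-5, -5, 5) = (-20, -13, 18).

(-20, -13, 18)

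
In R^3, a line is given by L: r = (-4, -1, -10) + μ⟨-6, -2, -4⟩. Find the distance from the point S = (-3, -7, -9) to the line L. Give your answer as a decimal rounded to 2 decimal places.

6.16

Taking (-4, -1, -10) on L with direction v = (-6, -2, -4): w = S − (-4, -1, -10) = (1, -6, 1), and w × v = (26, -2, -38).
Distance = |w × v| / |v| = √2124 / √56 ≈ 6.16.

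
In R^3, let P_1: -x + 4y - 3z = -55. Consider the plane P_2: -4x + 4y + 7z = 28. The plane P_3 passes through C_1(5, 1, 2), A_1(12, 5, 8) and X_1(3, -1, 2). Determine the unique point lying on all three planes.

(-1, -8, 8)

C_1A_1 = (7, 4, 6), C_1X_1 = (-2, -2, 0); a normal to P_3 is C_1A_1 × C_1X_1 = (12, -12, -6).
Using C_1: P_3 has equation 12x - 12y - 6z = 36.
Solving the 3×3 linear system -x + 4y - 3z = -55, -4x + 4y + 7z = 28, 12x - 12y - 6z = 36 (e.g. by elimination or Cramer's rule, determinant = 180) gives (-1, -8, 8).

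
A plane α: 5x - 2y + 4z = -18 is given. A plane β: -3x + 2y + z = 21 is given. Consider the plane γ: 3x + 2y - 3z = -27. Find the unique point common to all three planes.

Solving the 3×3 linear system 5x - 2y + 4z = -18, -3x + 2y + z = 21, 3x + 2y - 3z = -27 (e.g. by elimination or Cramer's rule, determinant = -76) gives (-6, 0, 3).

(-6, 0, 3)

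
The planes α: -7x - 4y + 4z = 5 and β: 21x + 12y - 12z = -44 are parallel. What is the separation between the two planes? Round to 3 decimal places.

1.074

Rescale β by 1/(-3): -7x - 4y + 4z = 44/3. Then distance = |5 − (44/3)| / √81 ≈ 1.074.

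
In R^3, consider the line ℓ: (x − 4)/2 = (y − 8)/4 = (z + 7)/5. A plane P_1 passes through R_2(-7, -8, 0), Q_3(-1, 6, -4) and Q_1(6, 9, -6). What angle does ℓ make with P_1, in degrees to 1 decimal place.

ℓ has direction (2, 4, 5) through (4, 8, -7).
R_2Q_3 = (6, 14, -4), R_2Q_1 = (13, 17, -6); a normal to P_1 is R_2Q_3 × R_2Q_1 = (-16, -16, -80).
Using R_2: P_1 has equation -16x - 16y - 80z = 240.
sin θ = |n·v| / (|n||v|) = |-496| / (√6912 · √45) = 0.88935.
θ ≈ 62.8°.

62.8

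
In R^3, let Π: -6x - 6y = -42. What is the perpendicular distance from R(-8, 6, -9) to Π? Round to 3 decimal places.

n·R − d = (-6)·(-8) + (-6)·(6) + (0)·(-9) − (-42) = 54; |n| = √72.
Distance = |54| / √72 = 54/√72 ≈ 6.364.

6.364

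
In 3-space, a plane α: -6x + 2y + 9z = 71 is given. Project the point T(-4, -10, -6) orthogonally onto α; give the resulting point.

(-10, -8, 3)

Foot = T − λn with λ = (n·T − d)/|n|² = (-50 − 71)/121 = -1.
Foot = (-4, -10, -6) − (-1)·(-6, 2, 9) = (-10, -8, 3).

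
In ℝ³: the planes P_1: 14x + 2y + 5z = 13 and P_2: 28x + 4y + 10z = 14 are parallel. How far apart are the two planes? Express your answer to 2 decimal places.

Rescale P_2 by 1/2: 14x + 2y + 5z = 7. Then distance = |13 − 7| / √225 ≈ 0.40.

0.40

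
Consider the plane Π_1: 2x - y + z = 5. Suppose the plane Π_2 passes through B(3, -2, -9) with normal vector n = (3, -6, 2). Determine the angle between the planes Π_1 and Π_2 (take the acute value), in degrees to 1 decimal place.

35.3

Π_2: n·r = n·B gives 3x - 6y + 2z = 3.
cos θ = |n₁·n₂| / (|n₁||n₂|) = |14| / (√6 · √49).
θ = arccos(0.81650) ≈ 35.3°.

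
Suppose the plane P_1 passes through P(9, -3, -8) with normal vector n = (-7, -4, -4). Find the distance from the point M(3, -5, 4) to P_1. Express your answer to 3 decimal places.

0.222

P_1: n·r = n·P gives -7x - 4y - 4z = -19.
n·M − d = (-7)·(3) + (-4)·(-5) + (-4)·(4) − (-19) = 2; |n| = √81.
Distance = |2| / √81 = 2/√81 ≈ 0.222.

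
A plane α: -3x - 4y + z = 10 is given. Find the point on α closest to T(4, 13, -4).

Foot = T − λn with λ = (n·T − d)/|n|² = (-68 − 10)/26 = -3.
Foot = (4, 13, -4) − (-3)·(-3, -4, 1) = (-5, 1, -1).

(-5, 1, -1)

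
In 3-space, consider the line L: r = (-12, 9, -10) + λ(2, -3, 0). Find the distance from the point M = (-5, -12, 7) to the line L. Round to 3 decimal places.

17.970

Taking (-12, 9, -10) on L with direction v = (2, -3, 0): w = M − (-12, 9, -10) = (7, -21, 17), and w × v = (51, 34, 21).
Distance = |w × v| / |v| = √4198 / √13 ≈ 17.970.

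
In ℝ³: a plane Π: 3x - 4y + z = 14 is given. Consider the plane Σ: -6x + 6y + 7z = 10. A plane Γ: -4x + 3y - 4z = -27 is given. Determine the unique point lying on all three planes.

Solving the 3×3 linear system 3x - 4y + z = 14, -6x + 6y + 7z = 10, -4x + 3y - 4z = -27 (e.g. by elimination or Cramer's rule, determinant = 79) gives (2, -1, 4).

(2, -1, 4)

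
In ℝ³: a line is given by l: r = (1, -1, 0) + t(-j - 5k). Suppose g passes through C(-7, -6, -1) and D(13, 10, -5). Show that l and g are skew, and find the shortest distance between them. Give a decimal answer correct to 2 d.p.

1.45

A direction vector for g is D − C = (20, 16, -4).
Common perpendicular direction n = (0, -1, -5) × (20, 16, -4) = (84, -100, 20).
With w = (-7, -6, -1) − (1, -1, 0) = (-8, -5, -1), w · n = -192.
Since n ≠ 0 the lines are not parallel, and w · n = -192 ≠ 0 so they do not intersect; hence they are skew.
Distance = |w · n| / |n| = |-192| / √17456 ≈ 1.45.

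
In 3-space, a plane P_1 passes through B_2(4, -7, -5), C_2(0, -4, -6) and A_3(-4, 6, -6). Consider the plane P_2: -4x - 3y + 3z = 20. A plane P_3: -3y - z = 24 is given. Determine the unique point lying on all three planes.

(-8, -5, -9)

B_2C_2 = (-4, 3, -1), B_2A_3 = (-8, 13, -1); a normal to P_1 is B_2C_2 × B_2A_3 = (10, 4, -28).
Using B_2: P_1 has equation 10x + 4y - 28z = 152.
Solving the 3×3 linear system 10x + 4y - 28z = 152, -4x - 3y + 3z = 20, -3y - z = 24 (e.g. by elimination or Cramer's rule, determinant = -232) gives (-8, -5, -9).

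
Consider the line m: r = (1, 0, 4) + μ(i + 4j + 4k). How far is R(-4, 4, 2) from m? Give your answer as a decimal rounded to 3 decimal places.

Taking (1, 0, 4) on m with direction v = (1, 4, 4): w = R − (1, 0, 4) = (-5, 4, -2), and w × v = (24, 18, -24).
Distance = |w × v| / |v| = √1476 / √33 ≈ 6.688.

6.688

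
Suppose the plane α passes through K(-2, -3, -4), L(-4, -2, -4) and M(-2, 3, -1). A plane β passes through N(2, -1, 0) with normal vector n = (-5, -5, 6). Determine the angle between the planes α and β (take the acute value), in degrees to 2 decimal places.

KL = (-2, 1, 0), KM = (0, 6, 3); a normal to α is KL × KM = (3, 6, -12).
Using K: α has equation 3x + 6y - 12z = 24.
β: n·r = n·N gives -5x - 5y + 6z = -5.
cos θ = |n₁·n₂| / (|n₁||n₂|) = |-117| / (√189 · √86).
θ = arccos(0.91771) ≈ 23.41°.

23.41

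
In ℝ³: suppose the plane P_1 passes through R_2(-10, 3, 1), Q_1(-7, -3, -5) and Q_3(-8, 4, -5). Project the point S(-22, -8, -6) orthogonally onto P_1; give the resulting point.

(-8, -6, -1)

R_2Q_1 = (3, -6, -6), R_2Q_3 = (2, 1, -6); a normal to P_1 is R_2Q_1 × R_2Q_3 = (42, 6, 15).
Using R_2: P_1 has equation 42x + 6y + 15z = -387.
Foot = S − λn with λ = (n·S − d)/|n|² = (-1062 − (-387))/2025 = -1/3.
Foot = (-22, -8, -6) − (-1/3)·(42, 6, 15) = (-8, -6, -1).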